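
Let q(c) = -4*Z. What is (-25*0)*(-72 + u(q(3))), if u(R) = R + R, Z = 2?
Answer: 0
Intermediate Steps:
q(c) = -8 (q(c) = -4*2 = -8)
u(R) = 2*R
(-25*0)*(-72 + u(q(3))) = (-25*0)*(-72 + 2*(-8)) = (-5*0)*(-72 - 16) = 0*(-88) = 0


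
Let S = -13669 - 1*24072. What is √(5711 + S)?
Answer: I*√32030 ≈ 178.97*I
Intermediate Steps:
S = -37741 (S = -13669 - 24072 = -37741)
√(5711 + S) = √(5711 - 37741) = √(-32030) = I*√32030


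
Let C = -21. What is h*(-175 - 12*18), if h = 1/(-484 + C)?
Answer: 391/505 ≈ 0.77426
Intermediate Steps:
h = -1/505 (h = 1/(-484 - 21) = 1/(-505) = -1/505 ≈ -0.0019802)
h*(-175 - 12*18) = -(-175 - 12*18)/505 = -(-175 - 216)/505 = -1/505*(-391) = 391/505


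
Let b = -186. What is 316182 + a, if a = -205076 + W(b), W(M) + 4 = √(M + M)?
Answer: 111102 + 2*I*√93 ≈ 1.111e+5 + 19.287*I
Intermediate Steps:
W(M) = -4 + √2*√M (W(M) = -4 + √(M + M) = -4 + √(2*M) = -4 + √2*√M)
a = -205080 + 2*I*√93 (a = -205076 + (-4 + √2*√(-186)) = -205076 + (-4 + √2*(I*√186)) = -205076 + (-4 + 2*I*√93) = -205080 + 2*I*√93 ≈ -2.0508e+5 + 19.287*I)
316182 + a = 316182 + (-205080 + 2*I*√93) = 111102 + 2*I*√93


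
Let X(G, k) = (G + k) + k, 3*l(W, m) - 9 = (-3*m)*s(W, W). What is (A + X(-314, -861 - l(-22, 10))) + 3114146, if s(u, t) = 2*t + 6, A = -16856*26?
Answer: 2673088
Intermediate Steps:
A = -438256
s(u, t) = 6 + 2*t
l(W, m) = 3 - m*(6 + 2*W) (l(W, m) = 3 + ((-3*m)*(6 + 2*W))/3 = 3 + (-3*m*(6 + 2*W))/3 = 3 - m*(6 + 2*W))
X(G, k) = G + 2*k
(A + X(-314, -861 - l(-22, 10))) + 3114146 = (-438256 + (-314 + 2*(-861 - (3 - 2*10*(3 - 22))))) + 3114146 = (-438256 + (-314 + 2*(-861 - (3 - 2*10*(-19))))) + 3114146 = (-438256 + (-314 + 2*(-861 - (3 + 380)))) + 3114146 = (-438256 + (-314 + 2*(-861 - 1*383))) + 3114146 = (-438256 + (-314 + 2*(-861 - 383))) + 3114146 = (-438256 + (-314 + 2*(-1244))) + 3114146 = (-438256 + (-314 - 2488)) + 3114146 = (-438256 - 2802) + 3114146 = -441058 + 3114146 = 2673088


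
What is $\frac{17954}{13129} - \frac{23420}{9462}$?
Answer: $- \frac{3621064}{3269121} \approx -1.1077$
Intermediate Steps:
$\frac{17954}{13129} - \frac{23420}{9462} = 17954 \cdot \frac{1}{13129} - \frac{11710}{4731} = \frac{17954}{13129} - \frac{11710}{4731} = - \frac{3621064}{3269121}$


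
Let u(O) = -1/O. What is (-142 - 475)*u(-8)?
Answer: -617/8 ≈ -77.125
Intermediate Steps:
(-142 - 475)*u(-8) = (-142 - 475)*(-1/(-8)) = -(-617)*(-1)/8 = -617*⅛ = -617/8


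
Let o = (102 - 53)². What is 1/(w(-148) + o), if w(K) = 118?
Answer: 1/2519 ≈ 0.00039698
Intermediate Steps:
o = 2401 (o = 49² = 2401)
1/(w(-148) + o) = 1/(118 + 2401) = 1/2519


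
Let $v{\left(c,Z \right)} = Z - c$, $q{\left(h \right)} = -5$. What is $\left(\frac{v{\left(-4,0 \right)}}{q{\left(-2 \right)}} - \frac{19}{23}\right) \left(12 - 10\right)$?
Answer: $- \frac{374}{115} \approx -3.2522$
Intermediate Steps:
$\left(\frac{v{\left(-4,0 \right)}}{q{\left(-2 \right)}} - \frac{19}{23}\right) \left(12 - 10\right) = \left(\frac{0 - -4}{-5} - \frac{19}{23}\right) \left(12 - 10\right) = \left(\left(0 + 4\right) \left(- \frac{1}{5}\right) - \frac{19}{23}\right) 2 = \left(4 \left(- \frac{1}{5}\right) - \frac{19}{23}\right) 2 = \left(- \frac{4}{5} - \frac{19}{23}\right) 2 = \left(- \frac{187}{115}\right) 2 = - \frac{374}{115}$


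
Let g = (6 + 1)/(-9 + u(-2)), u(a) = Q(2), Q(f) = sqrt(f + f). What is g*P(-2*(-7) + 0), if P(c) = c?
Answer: -14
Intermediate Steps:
Q(f) = sqrt(2)*sqrt(f) (Q(f) = sqrt(2*f) = sqrt(2)*sqrt(f))
u(a) = 2 (u(a) = sqrt(2)*sqrt(2) = 2)
g = -1 (g = (6 + 1)/(-9 + 2) = 7/(-7) = 7*(-1/7) = -1)
g*P(-2*(-7) + 0) = -(-2*(-7) + 0) = -(14 + 0) = -1*14 = -14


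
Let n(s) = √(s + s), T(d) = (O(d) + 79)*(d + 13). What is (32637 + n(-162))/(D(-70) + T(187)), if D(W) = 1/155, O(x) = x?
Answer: 1686245/2748667 + 930*I/2748667 ≈ 0.61348 + 0.00033835*I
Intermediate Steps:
D(W) = 1/155
T(d) = (13 + d)*(79 + d) (T(d) = (d + 79)*(d + 13) = (79 + d)*(13 + d) = (13 + d)*(79 + d))
n(s) = √2*√s (n(s) = √(2*s) = √2*√s)
(32637 + n(-162))/(D(-70) + T(187)) = (32637 + √2*√(-162))/(1/155 + (1027 + 187² + 92*187)) = (32637 + √2*(9*I*√2))/(1/155 + (1027 + 34969 + 17204)) = (32637 + 18*I)/(1/155 + 53200) = (32637 + 18*I)/(8246001/155) = (32637 + 18*I)*(155/8246001) = 1686245/2748667 + 930*I/2748667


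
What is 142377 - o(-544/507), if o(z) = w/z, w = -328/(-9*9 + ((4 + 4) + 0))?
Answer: 706780215/4964 ≈ 1.4238e+5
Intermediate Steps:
w = 328/73 (w = -328/(-81 + (8 + 0)) = -328/(-81 + 8) = -328/(-73) = -328*(-1/73) = 328/73 ≈ 4.4931)
o(z) = 328/(73*z)
142377 - o(-544/507) = 142377 - 328/(73*((-544/507))) = 142377 - 328/(73*((-544*1/507))) = 142377 - 328/(73*(-544/507)) = 142377 - 328*(-507)/(73*544) = 142377 - 1*(-20787/4964) = 142377 + 20787/4964 = 706780215/4964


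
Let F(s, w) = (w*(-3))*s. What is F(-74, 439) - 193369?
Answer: -95911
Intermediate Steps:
F(s, w) = -3*s*w (F(s, w) = (-3*w)*s = -3*s*w)
F(-74, 439) - 193369 = -3*(-74)*439 - 193369 = 97458 - 193369 = -95911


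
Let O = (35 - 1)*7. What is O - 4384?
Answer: -4146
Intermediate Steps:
O = 238 (O = 34*7 = 238)
O - 4384 = 238 - 4384 = -4146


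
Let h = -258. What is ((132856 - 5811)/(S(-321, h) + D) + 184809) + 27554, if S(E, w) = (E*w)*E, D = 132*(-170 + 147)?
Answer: 5646225344837/26587614 ≈ 2.1236e+5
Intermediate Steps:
D = -3036 (D = 132*(-23) = -3036)
S(E, w) = w*E**2
((132856 - 5811)/(S(-321, h) + D) + 184809) + 27554 = ((132856 - 5811)/(-258*(-321)**2 - 3036) + 184809) + 27554 = (127045/(-258*103041 - 3036) + 184809) + 27554 = (127045/(-26584578 - 3036) + 184809) + 27554 = (127045/(-26587614) + 184809) + 27554 = (127045*(-1/26587614) + 184809) + 27554 = (-127045/26587614 + 184809) + 27554 = 4913630228681/26587614 + 27554 = 5646225344837/26587614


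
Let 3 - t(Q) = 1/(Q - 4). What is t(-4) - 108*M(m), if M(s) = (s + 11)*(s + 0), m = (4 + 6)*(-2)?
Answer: -155495/8 ≈ -19437.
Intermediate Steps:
m = -20 (m = 10*(-2) = -20)
t(Q) = 3 - 1/(-4 + Q) (t(Q) = 3 - 1/(Q - 4) = 3 - 1/(-4 + Q))
M(s) = s*(11 + s) (M(s) = (11 + s)*s = s*(11 + s))
t(-4) - 108*M(m) = (-13 + 3*(-4))/(-4 - 4) - (-2160)*(11 - 20) = (-13 - 12)/(-8) - (-2160)*(-9) = -⅛*(-25) - 108*180 = 25/8 - 19440 = -155495/8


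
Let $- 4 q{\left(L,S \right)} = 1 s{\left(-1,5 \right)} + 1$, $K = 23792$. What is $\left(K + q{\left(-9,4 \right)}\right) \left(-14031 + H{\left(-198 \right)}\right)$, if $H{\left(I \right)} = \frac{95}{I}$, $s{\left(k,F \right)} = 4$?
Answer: $- \frac{88128328993}{264} \approx -3.3382 \cdot 10^{8}$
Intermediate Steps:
$q{\left(L,S \right)} = - \frac{5}{4}$ ($q{\left(L,S \right)} = - \frac{1 \cdot 4 + 1}{4} = - \frac{4 + 1}{4} = \left(- \frac{1}{4}\right) 5 = - \frac{5}{4}$)
$\left(K + q{\left(-9,4 \right)}\right) \left(-14031 + H{\left(-198 \right)}\right) = \left(23792 - \frac{5}{4}\right) \left(-14031 + \frac{95}{-198}\right) = \frac{95163 \left(-14031 + 95 \left(- \frac{1}{198}\right)\right)}{4} = \frac{95163 \left(-14031 - \frac{95}{198}\right)}{4} = \frac{95163}{4} \left(- \frac{2778233}{198}\right) = - \frac{88128328993}{264}$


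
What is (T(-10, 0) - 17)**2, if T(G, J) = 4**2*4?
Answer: 2209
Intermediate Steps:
T(G, J) = 64 (T(G, J) = 16*4 = 64)
(T(-10, 0) - 17)**2 = (64 - 17)**2 = 47**2 = 2209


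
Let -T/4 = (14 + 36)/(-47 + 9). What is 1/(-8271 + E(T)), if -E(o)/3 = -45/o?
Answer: -20/164907 ≈ -0.00012128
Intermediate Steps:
T = 100/19 (T = -4*(14 + 36)/(-47 + 9) = -200/(-38) = -200*(-1)/38 = -4*(-25/19) = 100/19 ≈ 5.2632)
E(o) = 135/o (E(o) = -(-135)/o = 135/o)
1/(-8271 + E(T)) = 1/(-8271 + 135/(100/19)) = 1/(-8271 + 135*(19/100)) = 1/(-8271 + 513/20) = 1/(-164907/20) = -20/164907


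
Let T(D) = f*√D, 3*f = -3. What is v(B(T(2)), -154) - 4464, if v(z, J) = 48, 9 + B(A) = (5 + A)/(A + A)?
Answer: -4416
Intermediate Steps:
f = -1 (f = (⅓)*(-3) = -1)
T(D) = -√D
B(A) = -9 + (5 + A)/(2*A) (B(A) = -9 + (5 + A)/(A + A) = -9 + (5 + A)/((2*A)) = -9 + (5 + A)*(1/(2*A)) = -9 + (5 + A)/(2*A))
v(B(T(2)), -154) - 4464 = 48 - 4464 = -4416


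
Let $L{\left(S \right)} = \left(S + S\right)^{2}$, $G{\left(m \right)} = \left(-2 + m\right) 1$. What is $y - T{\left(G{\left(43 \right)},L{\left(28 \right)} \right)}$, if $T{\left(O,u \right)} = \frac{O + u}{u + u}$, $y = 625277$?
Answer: $\frac{3921734167}{6272} \approx 6.2528 \cdot 10^{5}$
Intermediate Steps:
$G{\left(m \right)} = -2 + m$
$L{\left(S \right)} = 4 S^{2}$ ($L{\left(S \right)} = \left(2 S\right)^{2} = 4 S^{2}$)
$T{\left(O,u \right)} = \frac{O + u}{2 u}$
$y - T{\left(G{\left(43 \right)},L{\left(28 \right)} \right)} = 625277 - \frac{\left(-2 + 43\right) + 4 \cdot 28^{2}}{2 \cdot 4 \cdot 28^{2}} = 625277 - \frac{41 + 4 \cdot 784}{2 \cdot 4 \cdot 784} = 625277 - \frac{41 + 3136}{2 \cdot 3136} = 625277 - \frac{1}{2} \cdot \frac{1}{3136} \cdot 3177 = 625277 - \frac{3177}{6272} = \frac{3921734167}{6272}$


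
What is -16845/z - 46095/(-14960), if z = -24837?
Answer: 322229/85712 ≈ 3.7594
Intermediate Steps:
-16845/z - 46095/(-14960) = -16845/(-24837) - 46095/(-14960) = -16845*(-1/24837) - 46095*(-1/14960) = 5615/8279 + 9219/2992 = 322229/85712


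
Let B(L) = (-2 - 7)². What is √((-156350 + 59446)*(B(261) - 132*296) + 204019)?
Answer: √3778587883 ≈ 61470.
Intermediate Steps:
B(L) = 81 (B(L) = (-9)² = 81)
√((-156350 + 59446)*(B(261) - 132*296) + 204019) = √((-156350 + 59446)*(81 - 132*296) + 204019) = √(-96904*(81 - 39072) + 204019) = √(-96904*(-38991) + 204019) = √(3778383864 + 204019) = √3778587883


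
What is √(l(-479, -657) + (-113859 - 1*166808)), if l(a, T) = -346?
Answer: I*√281013 ≈ 530.11*I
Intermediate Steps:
√(l(-479, -657) + (-113859 - 1*166808)) = √(-346 + (-113859 - 1*166808)) = √(-346 + (-113859 - 166808)) = √(-346 - 280667) = √(-281013) = I*√281013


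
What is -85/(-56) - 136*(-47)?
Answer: 358037/56 ≈ 6393.5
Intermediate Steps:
-85/(-56) - 136*(-47) = -85*(-1/56) + 6392 = 85/56 + 6392 = 358037/56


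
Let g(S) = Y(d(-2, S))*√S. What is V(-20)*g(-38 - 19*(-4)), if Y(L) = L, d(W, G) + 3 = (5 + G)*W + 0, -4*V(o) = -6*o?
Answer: 2670*√38 ≈ 16459.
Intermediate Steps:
V(o) = 3*o/2 (V(o) = -(-3)*o/2 = 3*o/2)
d(W, G) = -3 + W*(5 + G) (d(W, G) = -3 + ((5 + G)*W + 0) = -3 + (W*(5 + G) + 0) = -3 + W*(5 + G))
g(S) = √S*(-13 - 2*S) (g(S) = (-3 + 5*(-2) + S*(-2))*√S = (-3 - 10 - 2*S)*√S = (-13 - 2*S)*√S = √S*(-13 - 2*S))
V(-20)*g(-38 - 19*(-4)) = ((3/2)*(-20))*(√(-38 - 19*(-4))*(-13 - 2*(-38 - 19*(-4)))) = -30*√(-38 - 1*(-76))*(-13 - 2*(-38 - 1*(-76))) = -30*√(-38 + 76)*(-13 - 2*(-38 + 76)) = -30*√38*(-13 - 2*38) = -30*√38*(-13 - 76) = -30*√38*(-89) = -(-2670)*√38 = 2670*√38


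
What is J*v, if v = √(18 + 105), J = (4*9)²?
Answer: 1296*√123 ≈ 14373.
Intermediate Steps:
J = 1296 (J = 36² = 1296)
v = √123 ≈ 11.091
J*v = 1296*√123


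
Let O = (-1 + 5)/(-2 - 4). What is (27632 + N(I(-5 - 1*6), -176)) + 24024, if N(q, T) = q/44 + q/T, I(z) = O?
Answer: 4545727/88 ≈ 51656.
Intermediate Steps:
O = -⅔ (O = 4/(-6) = 4*(-⅙) = -⅔ ≈ -0.66667)
I(z) = -⅔
N(q, T) = q/44 + q/T (N(q, T) = q*(1/44) + q/T = q/44 + q/T)
(27632 + N(I(-5 - 1*6), -176)) + 24024 = (27632 + ((1/44)*(-⅔) - ⅔/(-176))) + 24024 = (27632 + (-1/66 - ⅔*(-1/176))) + 24024 = (27632 + (-1/66 + 1/264)) + 24024 = (27632 - 1/88) + 24024 = 2431615/88 + 24024 = 4545727/88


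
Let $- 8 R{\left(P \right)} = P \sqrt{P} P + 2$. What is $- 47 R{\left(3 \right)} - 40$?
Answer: $- \frac{113}{4} + \frac{423 \sqrt{3}}{8} \approx 63.332$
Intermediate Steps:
$R{\left(P \right)} = - \frac{1}{4} - \frac{P^{\frac{5}{2}}}{8}$ ($R{\left(P \right)} = - \frac{P \sqrt{P} P + 2}{8} = - \frac{P^{\frac{3}{2}} P + 2}{8} = - \frac{P^{\frac{5}{2}} + 2}{8} = - \frac{2 + P^{\frac{5}{2}}}{8} = - \frac{1}{4} - \frac{P^{\frac{5}{2}}}{8}$)
$- 47 R{\left(3 \right)} - 40 = - 47 \left(- \frac{1}{4} - \frac{3^{\frac{5}{2}}}{8}\right) - 40 = - 47 \left(- \frac{1}{4} - \frac{9 \sqrt{3}}{8}\right) - 40 = \left(\frac{47}{4} + \frac{423 \sqrt{3}}{8}\right) - 40 = - \frac{113}{4} + \frac{423 \sqrt{3}}{8}$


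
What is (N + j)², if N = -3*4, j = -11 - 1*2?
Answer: 625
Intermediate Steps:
j = -13 (j = -11 - 2 = -13)
N = -12
(N + j)² = (-12 - 13)² = (-25)² = 625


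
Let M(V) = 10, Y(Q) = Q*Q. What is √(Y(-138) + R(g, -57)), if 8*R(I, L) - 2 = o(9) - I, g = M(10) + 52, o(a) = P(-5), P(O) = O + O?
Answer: √76141/2 ≈ 137.97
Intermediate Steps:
Y(Q) = Q²
P(O) = 2*O
o(a) = -10 (o(a) = 2*(-5) = -10)
g = 62 (g = 10 + 52 = 62)
R(I, L) = -1 - I/8 (R(I, L) = ¼ + (-10 - I)/8 = ¼ + (-5/4 - I/8) = -1 - I/8)
√(Y(-138) + R(g, -57)) = √((-138)² + (-1 - ⅛*62)) = √(19044 + (-1 - 31/4)) = √(19044 - 35/4) = √(76141/4) = √76141/2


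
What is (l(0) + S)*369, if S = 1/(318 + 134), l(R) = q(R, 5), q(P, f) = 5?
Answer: 834309/452 ≈ 1845.8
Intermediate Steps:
l(R) = 5
S = 1/452 ≈ 0.0022124
(l(0) + S)*369 = (5 + 1/452)*369 = (2261/452)*369 = 834309/452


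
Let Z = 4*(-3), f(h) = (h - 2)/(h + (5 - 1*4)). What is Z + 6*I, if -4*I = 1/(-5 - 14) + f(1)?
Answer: -849/76 ≈ -11.171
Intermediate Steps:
f(h) = (-2 + h)/(1 + h) (f(h) = (-2 + h)/(h + (5 - 4)) = (-2 + h)/(h + 1) = (-2 + h)/(1 + h))
Z = -12
I = 21/152 (I = -(1/(-5 - 14) + (-2 + 1)/(1 + 1))/4 = -(1/(-19) - 1/2)/4 = -(-1/19 + (½)*(-1))/4 = -(-1/19 - ½)/4 = -¼*(-21/38) = 21/152 ≈ 0.13816)
Z + 6*I = -12 + 6*(21/152) = -12 + 63/76 = -849/76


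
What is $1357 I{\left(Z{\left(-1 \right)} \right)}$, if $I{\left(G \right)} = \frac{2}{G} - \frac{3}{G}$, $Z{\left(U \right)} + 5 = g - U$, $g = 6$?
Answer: $- \frac{1357}{2} \approx -678.5$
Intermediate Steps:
$Z{\left(U \right)} = 1 - U$ ($Z{\left(U \right)} = -5 - \left(-6 + U\right) = 1 - U$)
$I{\left(G \right)} = - \frac{1}{G}$
$1357 I{\left(Z{\left(-1 \right)} \right)} = 1357 \left(- \frac{1}{1 - -1}\right) = 1357 \left(- \frac{1}{1 + 1}\right) = 1357 \left(- \frac{1}{2}\right) = - \frac{1357}{2}$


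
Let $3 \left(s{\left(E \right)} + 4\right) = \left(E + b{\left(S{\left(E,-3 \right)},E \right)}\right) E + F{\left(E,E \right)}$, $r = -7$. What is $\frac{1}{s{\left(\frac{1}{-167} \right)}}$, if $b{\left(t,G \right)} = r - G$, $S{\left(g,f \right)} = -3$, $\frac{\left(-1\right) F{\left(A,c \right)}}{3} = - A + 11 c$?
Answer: $- \frac{501}{1967} \approx -0.2547$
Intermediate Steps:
$F{\left(A,c \right)} = - 33 c + 3 A$ ($F{\left(A,c \right)} = - 3 \left(- A + 11 c\right) = - 33 c + 3 A$)
$b{\left(t,G \right)} = -7 - G$
$s{\left(E \right)} = -4 - \frac{37 E}{3}$ ($s{\left(E \right)} = -4 + \frac{\left(E - \left(7 + E\right)\right) E + \left(- 33 E + 3 E\right)}{3} = -4 + \frac{- 7 E - 30 E}{3} = -4 + \frac{\left(-37\right) E}{3} = -4 - \frac{37 E}{3}$)
$\frac{1}{s{\left(\frac{1}{-167} \right)}} = \frac{1}{-4 - \frac{37}{3 \left(-167\right)}} = \frac{1}{-4 - - \frac{37}{501}} = \frac{1}{-4 + \frac{37}{501}} = \frac{1}{- \frac{1967}{501}} = - \frac{501}{1967}$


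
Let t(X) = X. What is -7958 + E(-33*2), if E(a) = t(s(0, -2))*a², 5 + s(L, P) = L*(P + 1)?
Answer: -29738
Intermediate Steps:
s(L, P) = -5 + L*(1 + P) (s(L, P) = -5 + L*(P + 1) = -5 + L*(1 + P))
E(a) = -5*a² (E(a) = (-5 + 0 + 0*(-2))*a² = (-5 + 0 + 0)*a² = -5*a²)
-7958 + E(-33*2) = -7958 - 5*(-33*2)² = -7958 - 5*(-66)² = -7958 - 5*4356 = -7958 - 21780 = -29738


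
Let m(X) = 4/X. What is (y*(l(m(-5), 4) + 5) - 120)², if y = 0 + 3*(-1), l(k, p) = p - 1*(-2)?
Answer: 23409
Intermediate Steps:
l(k, p) = 2 + p (l(k, p) = p + 2 = 2 + p)
y = -3 (y = 0 - 3 = -3)
(y*(l(m(-5), 4) + 5) - 120)² = (-3*((2 + 4) + 5) - 120)² = (-3*(6 + 5) - 120)² = (-3*11 - 120)² = (-33 - 120)² = (-153)² = 23409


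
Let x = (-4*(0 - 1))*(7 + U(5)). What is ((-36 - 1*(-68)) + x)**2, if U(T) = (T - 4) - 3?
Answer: 2704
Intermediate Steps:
U(T) = -7 + T (U(T) = (-4 + T) - 3 = -7 + T)
x = 20 (x = (-4*(0 - 1))*(7 + (-7 + 5)) = (-4*(-1))*(7 - 2) = 4*5 = 20)
((-36 - 1*(-68)) + x)**2 = ((-36 - 1*(-68)) + 20)**2 = ((-36 + 68) + 20)**2 = (32 + 20)**2 = 52**2 = 2704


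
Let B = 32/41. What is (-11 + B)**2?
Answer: 175561/1681 ≈ 104.44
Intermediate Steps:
B = 32/41 (B = 32*(1/41) = 32/41 ≈ 0.78049)
(-11 + B)**2 = (-11 + 32/41)**2 = (-419/41)**2 = 175561/1681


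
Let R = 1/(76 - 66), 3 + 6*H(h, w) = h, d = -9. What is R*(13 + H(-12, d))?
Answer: 21/20 ≈ 1.0500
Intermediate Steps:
H(h, w) = -1/2 + h/6
R = 1/10 ≈ 0.10000
R*(13 + H(-12, d)) = (13 + (-1/2 + (1/6)*(-12)))/10 = (13 + (-1/2 - 2))/10 = (13 - 5/2)/10 = (1/10)*(21/2) = 21/20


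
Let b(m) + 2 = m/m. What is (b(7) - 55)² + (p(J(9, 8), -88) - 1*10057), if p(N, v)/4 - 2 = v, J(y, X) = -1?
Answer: -7265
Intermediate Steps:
p(N, v) = 8 + 4*v
b(m) = -1 (b(m) = -2 + m/m = -2 + 1 = -1)
(b(7) - 55)² + (p(J(9, 8), -88) - 1*10057) = (-1 - 55)² + ((8 + 4*(-88)) - 1*10057) = (-56)² + ((8 - 352) - 10057) = 3136 + (-344 - 10057) = 3136 - 10401 = -7265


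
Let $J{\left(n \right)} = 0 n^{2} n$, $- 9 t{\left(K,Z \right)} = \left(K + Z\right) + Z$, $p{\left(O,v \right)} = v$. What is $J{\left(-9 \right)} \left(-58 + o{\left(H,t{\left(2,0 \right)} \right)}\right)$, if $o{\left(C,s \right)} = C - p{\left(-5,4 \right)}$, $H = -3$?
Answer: $0$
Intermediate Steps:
$t{\left(K,Z \right)} = - \frac{2 Z}{9} - \frac{K}{9}$ ($t{\left(K,Z \right)} = - \frac{\left(K + Z\right) + Z}{9} = - \frac{K + 2 Z}{9} = - \frac{2 Z}{9} - \frac{K}{9}$)
$o{\left(C,s \right)} = -4 + C$ ($o{\left(C,s \right)} = C - 4 = -4 + C$)
$J{\left(n \right)} = 0$ ($J{\left(n \right)} = 0 n = 0$)
$J{\left(-9 \right)} \left(-58 + o{\left(H,t{\left(2,0 \right)} \right)}\right) = 0 \left(-58 - 7\right) = 0 \left(-65\right) = 0$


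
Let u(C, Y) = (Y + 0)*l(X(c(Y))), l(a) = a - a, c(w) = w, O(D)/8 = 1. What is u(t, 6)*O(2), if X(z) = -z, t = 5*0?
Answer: 0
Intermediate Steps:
O(D) = 8 (O(D) = 8*1 = 8)
t = 0
l(a) = 0
u(C, Y) = 0 (u(C, Y) = (Y + 0)*0 = Y*0 = 0)
u(t, 6)*O(2) = 0*8 = 0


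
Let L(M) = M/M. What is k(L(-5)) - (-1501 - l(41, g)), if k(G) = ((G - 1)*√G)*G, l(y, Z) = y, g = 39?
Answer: 1542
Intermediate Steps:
L(M) = 1
k(G) = G^(3/2)*(-1 + G) (k(G) = ((-1 + G)*√G)*G = (√G*(-1 + G))*G = G^(3/2)*(-1 + G))
k(L(-5)) - (-1501 - l(41, g)) = 1^(3/2)*(-1 + 1) - (-1501 - 1*41) = 1*0 - (-1501 - 41) = 0 - 1*(-1542) = 0 + 1542 = 1542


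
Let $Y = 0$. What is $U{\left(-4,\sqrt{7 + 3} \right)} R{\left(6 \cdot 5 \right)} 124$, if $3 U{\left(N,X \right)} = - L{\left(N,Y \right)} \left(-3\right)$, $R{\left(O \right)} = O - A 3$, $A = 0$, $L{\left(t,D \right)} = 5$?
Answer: $18600$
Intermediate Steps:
$R{\left(O \right)} = O$ ($R{\left(O \right)} = O - 0 \cdot 3 = O - 0 = O + 0 = O$)
$U{\left(N,X \right)} = 5$ ($U{\left(N,X \right)} = \frac{\left(-1\right) 5 \left(-3\right)}{3} = \frac{\left(-5\right) \left(-3\right)}{3} = \frac{1}{3} \cdot 15 = 5$)
$U{\left(-4,\sqrt{7 + 3} \right)} R{\left(6 \cdot 5 \right)} 124 = 5 \cdot 6 \cdot 5 \cdot 124 = 5 \cdot 30 \cdot 124 = 150 \cdot 124 = 18600$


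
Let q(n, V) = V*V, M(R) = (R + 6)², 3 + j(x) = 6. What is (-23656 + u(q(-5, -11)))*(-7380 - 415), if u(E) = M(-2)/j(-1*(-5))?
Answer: 553070840/3 ≈ 1.8436e+8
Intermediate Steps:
j(x) = 3 (j(x) = -3 + 6 = 3)
M(R) = (6 + R)²
q(n, V) = V²
u(E) = 16/3 (u(E) = (6 - 2)²/3 = 4²*(⅓) = 16*(⅓) = 16/3)
(-23656 + u(q(-5, -11)))*(-7380 - 415) = (-23656 + 16/3)*(-7380 - 415) = -70952/3*(-7795) = 553070840/3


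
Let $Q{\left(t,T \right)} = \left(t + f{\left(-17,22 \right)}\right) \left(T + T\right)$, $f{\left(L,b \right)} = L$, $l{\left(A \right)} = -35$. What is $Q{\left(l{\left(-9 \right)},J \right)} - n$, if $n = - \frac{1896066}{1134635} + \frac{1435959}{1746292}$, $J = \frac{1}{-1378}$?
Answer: $\frac{97060780100951}{105014413241260} \approx 0.92426$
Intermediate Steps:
$J = - \frac{1}{1378} \approx -0.00072569$
$Q{\left(t,T \right)} = 2 T \left(-17 + t\right)$ ($Q{\left(t,T \right)} = \left(t - 17\right) \left(T + T\right) = \left(-17 + t\right) 2 T = 2 T \left(-17 + t\right)$)
$n = - \frac{1681795547307}{1981404023420}$ ($n = \left(-1896066\right) \frac{1}{1134635} + 1435959 \cdot \frac{1}{1746292} = - \frac{1896066}{1134635} + \frac{1435959}{1746292} = - \frac{1681795547307}{1981404023420} \approx -0.84879$)
$Q{\left(l{\left(-9 \right)},J \right)} - n = 2 \left(- \frac{1}{1378}\right) \left(-17 - 35\right) - - \frac{1681795547307}{1981404023420} = 2 \left(- \frac{1}{1378}\right) \left(-52\right) + \frac{1681795547307}{1981404023420} = \frac{4}{53} + \frac{1681795547307}{1981404023420} = \frac{97060780100951}{105014413241260}$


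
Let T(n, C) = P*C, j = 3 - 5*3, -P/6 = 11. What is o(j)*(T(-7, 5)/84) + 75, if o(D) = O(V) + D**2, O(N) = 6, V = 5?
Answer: -3600/7 ≈ -514.29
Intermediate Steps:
P = -66 (P = -6*11 = -66)
j = -12 (j = 3 - 15 = -12)
o(D) = 6 + D**2
T(n, C) = -66*C
o(j)*(T(-7, 5)/84) + 75 = (6 + (-12)**2)*(-66*5/84) + 75 = (6 + 144)*(-330*1/84) + 75 = 150*(-55/14) + 75 = -4125/7 + 75 = -3600/7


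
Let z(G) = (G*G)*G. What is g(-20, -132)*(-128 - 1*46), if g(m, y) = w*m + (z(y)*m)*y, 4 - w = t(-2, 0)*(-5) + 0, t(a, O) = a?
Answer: 1056513279600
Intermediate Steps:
z(G) = G**3 (z(G) = G**2*G = G**3)
w = -6 (w = 4 - (-2*(-5) + 0) = 4 - (10 + 0) = 4 - 1*10 = 4 - 10 = -6)
g(m, y) = -6*m + m*y**4 (g(m, y) = -6*m + (y**3*m)*y = -6*m + (m*y**3)*y = -6*m + m*y**4)
g(-20, -132)*(-128 - 1*46) = (-20*(-6 + (-132)**4))*(-128 - 1*46) = (-20*(-6 + 303595776))*(-128 - 46) = -20*303595770*(-174) = -6071915400*(-174) = 1056513279600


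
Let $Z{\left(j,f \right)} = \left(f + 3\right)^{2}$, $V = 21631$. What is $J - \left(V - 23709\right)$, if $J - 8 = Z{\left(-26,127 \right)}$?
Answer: $18986$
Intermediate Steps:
$Z{\left(j,f \right)} = \left(3 + f\right)^{2}$
$J = 16908$ ($J = 8 + \left(3 + 127\right)^{2} = 8 + 130^{2} = 8 + 16900 = 16908$)
$J - \left(V - 23709\right) = 16908 - \left(21631 - 23709\right) = 16908 - -2078 = 16908 + 2078 = 18986$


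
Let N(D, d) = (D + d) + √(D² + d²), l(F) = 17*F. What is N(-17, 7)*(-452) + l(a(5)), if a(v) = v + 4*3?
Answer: 4809 - 5876*√2 ≈ -3500.9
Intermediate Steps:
a(v) = 12 + v (a(v) = v + 12 = 12 + v)
N(D, d) = D + d + √(D² + d²)
N(-17, 7)*(-452) + l(a(5)) = (-17 + 7 + √((-17)² + 7²))*(-452) + 17*(12 + 5) = (-17 + 7 + √(289 + 49))*(-452) + 17*17 = (-17 + 7 + √338)*(-452) + 289 = (-17 + 7 + 13*√2)*(-452) + 289 = (-10 + 13*√2)*(-452) + 289 = (4520 - 5876*√2) + 289 = 4809 - 5876*√2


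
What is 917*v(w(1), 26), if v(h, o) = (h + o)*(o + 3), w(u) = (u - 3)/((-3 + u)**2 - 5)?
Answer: 744604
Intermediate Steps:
w(u) = (-3 + u)/(-5 + (-3 + u)**2)
v(h, o) = (3 + o)*(h + o) (v(h, o) = (h + o)*(3 + o) = (3 + o)*(h + o))
917*v(w(1), 26) = 917*(26**2 + 3*((-3 + 1)/(-5 + (-3 + 1)**2)) + 3*26 + ((-3 + 1)/(-5 + (-3 + 1)**2))*26) = 917*(676 + 3*(-2/(-5 + (-2)**2)) + 78 + (-2/(-5 + (-2)**2))*26) = 917*(676 + 3*(-2/(-5 + 4)) + 78 + (-2/(-5 + 4))*26) = 917*(676 + 3*(-2/(-1)) + 78 + (-2/(-1))*26) = 917*(676 + 3*(-1*(-2)) + 78 - 1*(-2)*26) = 917*(676 + 3*2 + 78 + 2*26) = 917*(676 + 6 + 78 + 52) = 917*812 = 744604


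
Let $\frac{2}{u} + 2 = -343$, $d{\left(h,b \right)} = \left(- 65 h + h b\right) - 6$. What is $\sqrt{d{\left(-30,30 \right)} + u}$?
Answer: $\frac{\sqrt{124261410}}{345} \approx 32.311$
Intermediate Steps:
$d{\left(h,b \right)} = -6 - 65 h + b h$ ($d{\left(h,b \right)} = \left(- 65 h + b h\right) - 6 = -6 - 65 h + b h$)
$u = - \frac{2}{345}$ ($u = \frac{2}{-2 - 343} = \frac{2}{-345} = 2 \left(- \frac{1}{345}\right) = - \frac{2}{345} \approx -0.0057971$)
$\sqrt{d{\left(-30,30 \right)} + u} = \sqrt{\left(-6 - -1950 + 30 \left(-30\right)\right) - \frac{2}{345}} = \sqrt{\left(-6 + 1950 - 900\right) - \frac{2}{345}} = \sqrt{1044 - \frac{2}{345}} = \sqrt{\frac{360178}{345}} = \frac{\sqrt{124261410}}{345}$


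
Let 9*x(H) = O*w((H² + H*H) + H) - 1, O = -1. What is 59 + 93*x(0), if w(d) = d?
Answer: 146/3 ≈ 48.667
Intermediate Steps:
x(H) = -⅑ - 2*H²/9 - H/9 (x(H) = (-((H² + H*H) + H) - 1)/9 = (-((H² + H²) + H) - 1)/9 = (-(2*H² + H) - 1)/9 = (-(H + 2*H²) - 1)/9 = ((-H - 2*H²) - 1)/9 = (-1 - H - 2*H²)/9 = -⅑ - 2*H²/9 - H/9)
59 + 93*x(0) = 59 + 93*(-⅑ - ⅑*0*(1 + 2*0)) = 59 + 93*(-⅑ - ⅑*0*(1 + 0)) = 59 + 93*(-⅑ - ⅑*0*1) = 59 + 93*(-⅑ + 0) = 59 + 93*(-⅑) = 59 - 31/3 = 146/3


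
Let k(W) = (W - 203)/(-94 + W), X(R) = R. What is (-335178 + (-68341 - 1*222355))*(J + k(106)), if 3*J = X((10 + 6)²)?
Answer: -96697533/2 ≈ -4.8349e+7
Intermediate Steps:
J = 256/3 (J = (10 + 6)²/3 = (⅓)*16² = (⅓)*256 = 256/3 ≈ 85.333)
k(W) = (-203 + W)/(-94 + W)
(-335178 + (-68341 - 1*222355))*(J + k(106)) = (-335178 + (-68341 - 1*222355))*(256/3 + (-203 + 106)/(-94 + 106)) = (-335178 + (-68341 - 222355))*(256/3 - 97/12) = (-335178 - 290696)*(256/3 + (1/12)*(-97)) = -625874*(256/3 - 97/12) = -625874*309/4 = -96697533/2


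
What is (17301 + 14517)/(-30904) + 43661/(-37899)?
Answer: -1277584963/585615348 ≈ -2.1816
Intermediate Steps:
(17301 + 14517)/(-30904) + 43661/(-37899) = 31818*(-1/30904) + 43661*(-1/37899) = -15909/15452 - 43661/37899 = -1277584963/585615348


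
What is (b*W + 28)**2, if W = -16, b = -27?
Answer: 211600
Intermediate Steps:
(b*W + 28)**2 = (-27*(-16) + 28)**2 = (432 + 28)**2 = 460**2 = 211600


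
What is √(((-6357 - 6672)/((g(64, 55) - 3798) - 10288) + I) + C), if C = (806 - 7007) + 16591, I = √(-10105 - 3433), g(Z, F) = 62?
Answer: √(510902695834 + 49168144*I*√13538)/7012 ≈ 101.94 + 0.57071*I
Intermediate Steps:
I = I*√13538 (I = √(-13538) = I*√13538 ≈ 116.35*I)
C = 10390 (C = -6201 + 16591 = 10390)
√(((-6357 - 6672)/((g(64, 55) - 3798) - 10288) + I) + C) = √(((-6357 - 6672)/((62 - 3798) - 10288) + I*√13538) + 10390) = √((-13029/(-3736 - 10288) + I*√13538) + 10390) = √((-13029/(-14024) + I*√13538) + 10390) = √((-13029*(-1/14024) + I*√13538) + 10390) = √((13029/14024 + I*√13538) + 10390) = √(145722389/14024 + I*√13538)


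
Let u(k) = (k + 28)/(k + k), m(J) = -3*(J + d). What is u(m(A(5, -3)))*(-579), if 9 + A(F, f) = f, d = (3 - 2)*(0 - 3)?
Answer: -14089/30 ≈ -469.63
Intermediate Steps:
d = -3 (d = 1*(-3) = -3)
A(F, f) = -9 + f
m(J) = 9 - 3*J (m(J) = -3*(J - 3) = -3*(-3 + J) = 9 - 3*J)
u(k) = (28 + k)/(2*k) (u(k) = (28 + k)/((2*k)) = (28 + k)*(1/(2*k)) = (28 + k)/(2*k))
u(m(A(5, -3)))*(-579) = ((28 + (9 - 3*(-9 - 3)))/(2*(9 - 3*(-9 - 3))))*(-579) = ((28 + (9 - 3*(-12)))/(2*(9 - 3*(-12))))*(-579) = ((28 + (9 + 36))/(2*(9 + 36)))*(-579) = ((½)*(28 + 45)/45)*(-579) = ((½)*(1/45)*73)*(-579) = (73/90)*(-579) = -14089/30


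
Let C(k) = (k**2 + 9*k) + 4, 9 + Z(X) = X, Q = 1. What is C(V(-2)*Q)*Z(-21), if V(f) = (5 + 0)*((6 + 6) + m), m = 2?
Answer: -166020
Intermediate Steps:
Z(X) = -9 + X
V(f) = 70 (V(f) = (5 + 0)*((6 + 6) + 2) = 5*(12 + 2) = 5*14 = 70)
C(k) = 4 + k**2 + 9*k
C(V(-2)*Q)*Z(-21) = (4 + (70*1)**2 + 9*(70*1))*(-9 - 21) = (4 + 70**2 + 9*70)*(-30) = (4 + 4900 + 630)*(-30) = 5534*(-30) = -166020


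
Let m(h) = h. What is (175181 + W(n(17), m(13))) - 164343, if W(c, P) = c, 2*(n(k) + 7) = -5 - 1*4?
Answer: 21653/2 ≈ 10827.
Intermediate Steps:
n(k) = -23/2 (n(k) = -7 + (-5 - 1*4)/2 = -7 + (-5 - 4)/2 = -7 + (½)*(-9) = -7 - 9/2 = -23/2)
(175181 + W(n(17), m(13))) - 164343 = (175181 - 23/2) - 164343 = 350339/2 - 164343 = 21653/2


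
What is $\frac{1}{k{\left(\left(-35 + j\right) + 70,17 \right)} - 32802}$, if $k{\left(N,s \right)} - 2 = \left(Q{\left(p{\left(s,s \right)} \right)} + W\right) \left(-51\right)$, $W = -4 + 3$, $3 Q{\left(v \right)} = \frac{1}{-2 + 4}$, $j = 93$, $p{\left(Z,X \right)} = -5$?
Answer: $- \frac{2}{65515} \approx -3.0527 \cdot 10^{-5}$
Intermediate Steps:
$Q{\left(v \right)} = \frac{1}{6}$ ($Q{\left(v \right)} = \frac{1}{3 \left(-2 + 4\right)} = \frac{1}{3 \cdot 2} = \frac{1}{3} \cdot \frac{1}{2} = \frac{1}{6}$)
$W = -1$
$k{\left(N,s \right)} = \frac{89}{2}$ ($k{\left(N,s \right)} = 2 + \left(\frac{1}{6} - 1\right) \left(-51\right) = 2 - - \frac{85}{2} = 2 + \frac{85}{2} = \frac{89}{2}$)
$\frac{1}{k{\left(\left(-35 + j\right) + 70,17 \right)} - 32802} = \frac{1}{\frac{89}{2} - 32802} = \frac{1}{- \frac{65515}{2}} = - \frac{2}{65515}$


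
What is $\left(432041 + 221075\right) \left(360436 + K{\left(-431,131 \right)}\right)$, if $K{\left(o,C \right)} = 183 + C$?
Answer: $235611597000$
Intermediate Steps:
$\left(432041 + 221075\right) \left(360436 + K{\left(-431,131 \right)}\right) = \left(432041 + 221075\right) \left(360436 + \left(183 + 131\right)\right) = 653116 \left(360436 + 314\right) = 653116 \cdot 360750 = 235611597000$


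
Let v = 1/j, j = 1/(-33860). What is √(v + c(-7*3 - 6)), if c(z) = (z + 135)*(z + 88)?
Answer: 2*I*√6818 ≈ 165.14*I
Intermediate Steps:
c(z) = (88 + z)*(135 + z) (c(z) = (135 + z)*(88 + z) = (88 + z)*(135 + z))
j = -1/33860 ≈ -2.9533e-5
v = -33860 (v = 1/(-1/33860) = -33860)
√(v + c(-7*3 - 6)) = √(-33860 + (11880 + (-7*3 - 6)² + 223*(-7*3 - 6))) = √(-33860 + (11880 + (-21 - 6)² + 223*(-21 - 6))) = √(-33860 + (11880 + (-27)² + 223*(-27))) = √(-33860 + (11880 + 729 - 6021)) = √(-33860 + 6588) = √(-27272) = 2*I*√6818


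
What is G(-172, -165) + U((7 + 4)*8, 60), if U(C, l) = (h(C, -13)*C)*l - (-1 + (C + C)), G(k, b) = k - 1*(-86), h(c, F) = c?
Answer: 464379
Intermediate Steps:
G(k, b) = 86 + k (G(k, b) = k + 86 = 86 + k)
U(C, l) = 1 - 2*C + l*C² (U(C, l) = (C*C)*l - (-1 + (C + C)) = C²*l - (-1 + 2*C) = l*C² + (1 - 2*C) = 1 - 2*C + l*C²)
G(-172, -165) + U((7 + 4)*8, 60) = (86 - 172) + (1 - 2*(7 + 4)*8 + 60*((7 + 4)*8)²) = -86 + (1 - 22*8 + 60*(11*8)²) = -86 + (1 - 2*88 + 60*88²) = -86 + (1 - 176 + 60*7744) = -86 + (1 - 176 + 464640) = -86 + 464465 = 464379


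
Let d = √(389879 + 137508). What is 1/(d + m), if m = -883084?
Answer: -883084/779836823669 - 7*√10763/779836823669 ≈ -1.1333e-6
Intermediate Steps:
d = 7*√10763 (d = √527387 = 7*√10763 ≈ 726.21)
1/(d + m) = 1/(7*√10763 - 883084) = 1/(-883084 + 7*√10763)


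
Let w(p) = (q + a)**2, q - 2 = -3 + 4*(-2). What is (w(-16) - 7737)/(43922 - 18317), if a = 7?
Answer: -7733/25605 ≈ -0.30201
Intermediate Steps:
q = -9 (q = 2 + (-3 + 4*(-2)) = 2 + (-3 - 8) = 2 - 11 = -9)
w(p) = 4 (w(p) = (-9 + 7)**2 = (-2)**2 = 4)
(w(-16) - 7737)/(43922 - 18317) = (4 - 7737)/(43922 - 18317) = -7733/25605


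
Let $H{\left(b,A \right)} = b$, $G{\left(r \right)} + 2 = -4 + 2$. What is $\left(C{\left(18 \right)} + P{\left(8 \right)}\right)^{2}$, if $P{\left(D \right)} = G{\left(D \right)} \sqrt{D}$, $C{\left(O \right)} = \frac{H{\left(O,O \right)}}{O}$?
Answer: $129 - 16 \sqrt{2} \approx 106.37$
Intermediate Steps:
$G{\left(r \right)} = -4$ ($G{\left(r \right)} = -2 + \left(-4 + 2\right) = -2 - 2 = -4$)
$C{\left(O \right)} = 1$ ($C{\left(O \right)} = \frac{O}{O} = 1$)
$P{\left(D \right)} = - 4 \sqrt{D}$
$\left(C{\left(18 \right)} + P{\left(8 \right)}\right)^{2} = \left(1 - 4 \sqrt{8}\right)^{2} = \left(1 - 4 \cdot 2 \sqrt{2}\right)^{2} = \left(1 - 8 \sqrt{2}\right)^{2}$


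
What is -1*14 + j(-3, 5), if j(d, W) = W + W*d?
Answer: -24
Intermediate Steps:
-1*14 + j(-3, 5) = -1*14 + 5*(1 - 3) = -14 + 5*(-2) = -14 - 10 = -24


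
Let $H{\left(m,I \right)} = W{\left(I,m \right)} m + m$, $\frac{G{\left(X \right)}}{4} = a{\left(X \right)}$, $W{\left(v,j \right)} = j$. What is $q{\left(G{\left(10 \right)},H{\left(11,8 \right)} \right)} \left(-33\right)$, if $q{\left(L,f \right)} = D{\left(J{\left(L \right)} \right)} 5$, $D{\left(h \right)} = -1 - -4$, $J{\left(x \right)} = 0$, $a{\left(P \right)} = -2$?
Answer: $-495$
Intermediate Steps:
$G{\left(X \right)} = -8$ ($G{\left(X \right)} = 4 \left(-2\right) = -8$)
$D{\left(h \right)} = 3$ ($D{\left(h \right)} = -1 + 4 = 3$)
$H{\left(m,I \right)} = m + m^{2}$ ($H{\left(m,I \right)} = m m + m = m^{2} + m = m + m^{2}$)
$q{\left(L,f \right)} = 15$ ($q{\left(L,f \right)} = 3 \cdot 5 = 15$)
$q{\left(G{\left(10 \right)},H{\left(11,8 \right)} \right)} \left(-33\right) = 15 \left(-33\right) = -495$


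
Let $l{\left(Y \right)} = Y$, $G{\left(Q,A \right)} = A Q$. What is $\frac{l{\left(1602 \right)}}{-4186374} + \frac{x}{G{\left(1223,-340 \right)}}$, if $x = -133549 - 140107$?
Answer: $\frac{47706675821}{72532418195} \approx 0.65773$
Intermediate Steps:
$x = -273656$ ($x = -133549 - 140107 = -273656$)
$\frac{l{\left(1602 \right)}}{-4186374} + \frac{x}{G{\left(1223,-340 \right)}} = \frac{1602}{-4186374} - \frac{273656}{\left(-340\right) 1223} = 1602 \left(- \frac{1}{4186374}\right) - \frac{273656}{-415820} = - \frac{267}{697729} - - \frac{68414}{103955} = - \frac{267}{697729} + \frac{68414}{103955} = \frac{47706675821}{72532418195}$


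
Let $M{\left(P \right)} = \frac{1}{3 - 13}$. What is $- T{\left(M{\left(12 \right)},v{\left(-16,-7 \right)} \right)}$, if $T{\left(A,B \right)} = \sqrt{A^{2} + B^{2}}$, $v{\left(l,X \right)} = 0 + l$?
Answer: $- \frac{\sqrt{25601}}{10} \approx -16.0$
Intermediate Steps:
$v{\left(l,X \right)} = l$
$M{\left(P \right)} = - \frac{1}{10}$ ($M{\left(P \right)} = \frac{1}{-10} = - \frac{1}{10}$)
$- T{\left(M{\left(12 \right)},v{\left(-16,-7 \right)} \right)} = - \sqrt{\left(- \frac{1}{10}\right)^{2} + \left(-16\right)^{2}} = - \sqrt{\frac{1}{100} + 256} = - \sqrt{\frac{25601}{100}} = - \frac{\sqrt{25601}}{10}$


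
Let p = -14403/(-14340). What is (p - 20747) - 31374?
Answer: -249133579/4780 ≈ -52120.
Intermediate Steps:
p = 4801/4780 (p = -14403*(-1/14340) = 4801/4780 ≈ 1.0044)
(p - 20747) - 31374 = (4801/4780 - 20747) - 31374 = -99165859/4780 - 31374 = -249133579/4780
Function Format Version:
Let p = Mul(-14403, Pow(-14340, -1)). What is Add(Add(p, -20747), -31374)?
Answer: Rational(-249133579, 4780) ≈ -52120.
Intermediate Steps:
p = Rational(4801, 4780) (p = Mul(-14403, Rational(-1, 14340)) = Rational(4801, 4780) ≈ 1.0044)
Add(Add(p, -20747), -31374) = Add(Add(Rational(4801, 4780), -20747), -31374) = Add(Rational(-99165859, 4780), -31374) = Rational(-249133579, 4780)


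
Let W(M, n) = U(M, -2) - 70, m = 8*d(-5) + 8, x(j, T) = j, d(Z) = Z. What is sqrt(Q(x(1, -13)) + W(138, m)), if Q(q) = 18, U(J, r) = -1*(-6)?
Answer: I*sqrt(46) ≈ 6.7823*I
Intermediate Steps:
U(J, r) = 6
m = -32 (m = 8*(-5) + 8 = -40 + 8 = -32)
W(M, n) = -64 (W(M, n) = 6 - 70 = -64)
sqrt(Q(x(1, -13)) + W(138, m)) = sqrt(18 - 64) = sqrt(-46) = I*sqrt(46)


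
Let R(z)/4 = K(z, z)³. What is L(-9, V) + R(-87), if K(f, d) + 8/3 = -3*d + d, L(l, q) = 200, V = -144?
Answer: 543192376/27 ≈ 2.0118e+7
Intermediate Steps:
K(f, d) = -8/3 - 2*d (K(f, d) = -8/3 + (-3*d + d) = -8/3 - 2*d)
R(z) = 4*(-8/3 - 2*z)³
L(-9, V) + R(-87) = 200 - 32*(4 + 3*(-87))³/27 = 200 - 32*(4 - 261)³/27 = 200 - 32/27*(-257)³ = 200 - 32/27*(-16974593) = 200 + 543186976/27 = 543192376/27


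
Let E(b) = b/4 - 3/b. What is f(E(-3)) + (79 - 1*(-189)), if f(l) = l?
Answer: 1073/4 ≈ 268.25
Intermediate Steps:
E(b) = -3/b + b/4 (E(b) = b*(¼) - 3/b = b/4 - 3/b = -3/b + b/4)
f(E(-3)) + (79 - 1*(-189)) = (-3/(-3) + (¼)*(-3)) + (79 - 1*(-189)) = (-3*(-⅓) - ¾) + (79 + 189) = (1 - ¾) + 268 = ¼ + 268 = 1073/4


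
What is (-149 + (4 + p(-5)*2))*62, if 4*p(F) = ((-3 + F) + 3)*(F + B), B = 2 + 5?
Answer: -9300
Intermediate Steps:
B = 7
p(F) = F*(7 + F)/4 (p(F) = (((-3 + F) + 3)*(F + 7))/4 = (F*(7 + F))/4 = F*(7 + F)/4)
(-149 + (4 + p(-5)*2))*62 = (-149 + (4 + ((¼)*(-5)*(7 - 5))*2))*62 = (-149 + (4 + ((¼)*(-5)*2)*2))*62 = (-149 + (4 - 5/2*2))*62 = (-149 + (4 - 5))*62 = (-149 - 1)*62 = -150*62 = -9300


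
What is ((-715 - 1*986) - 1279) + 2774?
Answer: -206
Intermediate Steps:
((-715 - 1*986) - 1279) + 2774 = ((-715 - 986) - 1279) + 2774 = (-1701 - 1279) + 2774 = -2980 + 2774 = -206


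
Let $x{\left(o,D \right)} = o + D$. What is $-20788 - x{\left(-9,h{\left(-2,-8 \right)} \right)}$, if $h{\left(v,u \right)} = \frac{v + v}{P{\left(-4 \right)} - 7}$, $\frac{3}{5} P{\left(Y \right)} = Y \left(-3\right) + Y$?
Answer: $- \frac{394789}{19} \approx -20778.0$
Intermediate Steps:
$P{\left(Y \right)} = - \frac{10 Y}{3}$ ($P{\left(Y \right)} = \frac{5 \left(Y \left(-3\right) + Y\right)}{3} = \frac{5 \left(- 3 Y + Y\right)}{3} = \frac{5 \left(- 2 Y\right)}{3} = - \frac{10 Y}{3}$)
$h{\left(v,u \right)} = \frac{6 v}{19}$ ($h{\left(v,u \right)} = \frac{v + v}{\left(- \frac{10}{3}\right) \left(-4\right) - 7} = \frac{2 v}{\frac{40}{3} - 7} = \frac{2 v}{\frac{19}{3}} = 2 v \frac{3}{19} = \frac{6 v}{19}$)
$x{\left(o,D \right)} = D + o$
$-20788 - x{\left(-9,h{\left(-2,-8 \right)} \right)} = -20788 - \left(\frac{6}{19} \left(-2\right) - 9\right) = -20788 - \left(- \frac{12}{19} - 9\right) = -20788 - - \frac{183}{19} = -20788 + \frac{183}{19} = - \frac{394789}{19}$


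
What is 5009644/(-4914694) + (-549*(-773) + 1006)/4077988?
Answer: -9169320419235/10021031577836 ≈ -0.91501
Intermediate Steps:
5009644/(-4914694) + (-549*(-773) + 1006)/4077988 = 5009644*(-1/4914694) + (424377 + 1006)*(1/4077988) = -2504822/2457347 + 425383*(1/4077988) = -2504822/2457347 + 425383/4077988 = -9169320419235/10021031577836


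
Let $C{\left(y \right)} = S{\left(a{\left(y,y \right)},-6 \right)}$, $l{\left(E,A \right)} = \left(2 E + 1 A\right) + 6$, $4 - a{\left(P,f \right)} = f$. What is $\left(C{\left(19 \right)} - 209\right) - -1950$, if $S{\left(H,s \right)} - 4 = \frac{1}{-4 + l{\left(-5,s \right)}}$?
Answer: $\frac{24429}{14} \approx 1744.9$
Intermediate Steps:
$a{\left(P,f \right)} = 4 - f$
$l{\left(E,A \right)} = 6 + A + 2 E$ ($l{\left(E,A \right)} = \left(2 E + A\right) + 6 = \left(A + 2 E\right) + 6 = 6 + A + 2 E$)
$S{\left(H,s \right)} = 4 + \frac{1}{-8 + s}$ ($S{\left(H,s \right)} = 4 + \frac{1}{-4 + \left(6 + s + 2 \left(-5\right)\right)} = 4 + \frac{1}{-4 + \left(6 + s - 10\right)} = 4 + \frac{1}{-4 + \left(-4 + s\right)} = 4 + \frac{1}{-8 + s}$)
$C{\left(y \right)} = \frac{55}{14}$ ($C{\left(y \right)} = \frac{-31 + 4 \left(-6\right)}{-8 - 6} = \frac{-31 - 24}{-14} = \left(- \frac{1}{14}\right) \left(-55\right) = \frac{55}{14}$)
$\left(C{\left(19 \right)} - 209\right) - -1950 = \left(\frac{55}{14} - 209\right) - -1950 = - \frac{2871}{14} + 1950 = \frac{24429}{14}$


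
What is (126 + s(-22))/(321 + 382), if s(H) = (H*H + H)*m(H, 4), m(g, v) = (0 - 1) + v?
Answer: 1512/703 ≈ 2.1508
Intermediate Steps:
m(g, v) = -1 + v
s(H) = 3*H + 3*H**2 (s(H) = (H*H + H)*(-1 + 4) = (H**2 + H)*3 = (H + H**2)*3 = 3*H + 3*H**2)
(126 + s(-22))/(321 + 382) = (126 + 3*(-22)*(1 - 22))/(321 + 382) = (126 + 3*(-22)*(-21))/703 = (126 + 1386)*(1/703) = 1512*(1/703) = 1512/703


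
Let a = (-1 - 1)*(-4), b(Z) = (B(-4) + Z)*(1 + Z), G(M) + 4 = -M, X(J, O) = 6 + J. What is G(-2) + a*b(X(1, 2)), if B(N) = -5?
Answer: 126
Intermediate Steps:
G(M) = -4 - M
b(Z) = (1 + Z)*(-5 + Z) (b(Z) = (-5 + Z)*(1 + Z) = (1 + Z)*(-5 + Z))
a = 8 (a = -2*(-4) = 8)
G(-2) + a*b(X(1, 2)) = (-4 - 1*(-2)) + 8*(-5 + (6 + 1)**2 - 4*(6 + 1)) = (-4 + 2) + 8*(-5 + 7**2 - 4*7) = -2 + 8*(-5 + 49 - 28) = -2 + 8*16 = -2 + 128 = 126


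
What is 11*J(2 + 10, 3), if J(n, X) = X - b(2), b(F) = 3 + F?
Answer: -22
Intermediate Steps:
J(n, X) = -5 + X (J(n, X) = X - (3 + 2) = X - 1*5 = X - 5 = -5 + X)
11*J(2 + 10, 3) = 11*(-5 + 3) = 11*(-2) = -22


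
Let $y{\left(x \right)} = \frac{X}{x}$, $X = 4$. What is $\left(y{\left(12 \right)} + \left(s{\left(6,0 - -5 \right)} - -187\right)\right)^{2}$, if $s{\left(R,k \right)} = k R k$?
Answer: $\frac{1024144}{9} \approx 1.1379 \cdot 10^{5}$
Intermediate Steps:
$y{\left(x \right)} = \frac{4}{x}$
$s{\left(R,k \right)} = R k^{2}$ ($s{\left(R,k \right)} = R k k = R k^{2}$)
$\left(y{\left(12 \right)} + \left(s{\left(6,0 - -5 \right)} - -187\right)\right)^{2} = \left(\frac{4}{12} + \left(6 \left(0 - -5\right)^{2} - -187\right)\right)^{2} = \left(4 \cdot \frac{1}{12} + \left(6 \left(0 + 5\right)^{2} + 187\right)\right)^{2} = \left(\frac{1}{3} + \left(6 \cdot 5^{2} + 187\right)\right)^{2} = \left(\frac{1}{3} + \left(6 \cdot 25 + 187\right)\right)^{2} = \left(\frac{1}{3} + \left(150 + 187\right)\right)^{2} = \left(\frac{1}{3} + 337\right)^{2} = \left(\frac{1012}{3}\right)^{2} = \frac{1024144}{9}$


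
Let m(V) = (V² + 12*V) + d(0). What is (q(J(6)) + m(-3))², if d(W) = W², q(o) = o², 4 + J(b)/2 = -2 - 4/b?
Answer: 1841449/81 ≈ 22734.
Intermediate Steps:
J(b) = -12 - 8/b (J(b) = -8 + 2*(-2 - 4/b) = -8 + (-4 - 8/b) = -12 - 8/b)
m(V) = V² + 12*V (m(V) = (V² + 12*V) + 0² = (V² + 12*V) + 0 = V² + 12*V)
(q(J(6)) + m(-3))² = ((-12 - 8/6)² - 3*(12 - 3))² = ((-12 - 8*⅙)² - 3*9)² = ((-12 - 4/3)² - 27)² = ((-40/3)² - 27)² = (1600/9 - 27)² = (1357/9)² = 1841449/81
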